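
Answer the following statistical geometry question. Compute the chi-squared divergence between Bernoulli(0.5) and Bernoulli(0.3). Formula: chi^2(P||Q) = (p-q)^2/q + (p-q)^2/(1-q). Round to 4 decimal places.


Chi-squared divergence between Bernoulli distributions:
chi^2 = (p-q)^2/q + (p-q)^2/(1-q).
p = 0.5, q = 0.3, p-q = 0.2.
(p-q)^2 = 0.04.
term1 = 0.04/0.3 = 0.133333.
term2 = 0.04/0.7 = 0.057143.
chi^2 = 0.133333 + 0.057143 = 0.1905

0.1905


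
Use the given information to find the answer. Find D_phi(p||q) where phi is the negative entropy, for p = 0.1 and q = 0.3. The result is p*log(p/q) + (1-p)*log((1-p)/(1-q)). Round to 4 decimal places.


Bregman divergence with negative entropy generator:
D = p*log(p/q) + (1-p)*log((1-p)/(1-q)).
p = 0.1, q = 0.3.
p*log(p/q) = 0.1*log(0.1/0.3) = -0.109861.
(1-p)*log((1-p)/(1-q)) = 0.9*log(0.9/0.7) = 0.226183.
D = -0.109861 + 0.226183 = 0.1163

0.1163


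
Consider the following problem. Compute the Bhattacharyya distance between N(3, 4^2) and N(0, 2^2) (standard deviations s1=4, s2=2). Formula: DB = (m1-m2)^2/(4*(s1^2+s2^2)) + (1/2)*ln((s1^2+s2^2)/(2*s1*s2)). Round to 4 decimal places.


Bhattacharyya distance between two Gaussians:
DB = (m1-m2)^2/(4*(s1^2+s2^2)) + (1/2)*ln((s1^2+s2^2)/(2*s1*s2)).
(m1-m2)^2 = (3)^2 = 9.
s1^2+s2^2 = 16 + 4 = 20.
term1 = 9/80 = 0.1125.
term2 = 0.5*ln(20/16.0) = 0.111572.
DB = 0.1125 + 0.111572 = 0.2241

0.2241


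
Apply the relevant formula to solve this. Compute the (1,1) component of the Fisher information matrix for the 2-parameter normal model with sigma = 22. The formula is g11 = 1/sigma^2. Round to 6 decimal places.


For the 2-parameter normal family, the Fisher metric has:
  g11 = 1/sigma^2, g22 = 2/sigma^2.
sigma = 22, sigma^2 = 484.
g11 = 0.002066

0.002066


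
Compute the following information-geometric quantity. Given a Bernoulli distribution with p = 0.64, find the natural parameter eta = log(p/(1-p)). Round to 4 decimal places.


Natural parameter for Bernoulli: eta = log(p/(1-p)).
p = 0.64, 1-p = 0.36.
p/(1-p) = 1.777778.
eta = log(1.777778) = 0.5754

0.5754


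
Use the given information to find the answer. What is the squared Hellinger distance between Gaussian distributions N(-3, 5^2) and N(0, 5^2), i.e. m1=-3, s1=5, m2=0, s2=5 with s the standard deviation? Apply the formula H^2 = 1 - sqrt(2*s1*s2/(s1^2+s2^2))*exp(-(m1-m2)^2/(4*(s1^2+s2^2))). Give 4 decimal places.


Squared Hellinger distance for Gaussians:
H^2 = 1 - sqrt(2*s1*s2/(s1^2+s2^2)) * exp(-(m1-m2)^2/(4*(s1^2+s2^2))).
s1^2 = 25, s2^2 = 25, s1^2+s2^2 = 50.
sqrt(2*5*5/(50)) = 1.0.
(m1-m2)^2 = (-3)^2 = 9.
exp(-9/(4*50)) = exp(-0.045) = 0.955997.
H^2 = 1 - 1.0*0.955997 = 0.0440

0.0440


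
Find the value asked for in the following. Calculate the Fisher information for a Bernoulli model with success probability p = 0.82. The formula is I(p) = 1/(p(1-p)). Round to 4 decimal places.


For Bernoulli(p), Fisher information is I(p) = 1/(p*(1-p)).
p = 0.82, 1-p = 0.18.
p*(1-p) = 0.1476.
I(p) = 1/0.1476 = 6.7751

6.7751


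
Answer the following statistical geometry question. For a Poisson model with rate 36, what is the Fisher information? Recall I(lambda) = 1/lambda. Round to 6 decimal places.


Fisher information for Poisson: I(lambda) = 1/lambda.
lambda = 36.
I(lambda) = 1/36 = 0.027778

0.027778


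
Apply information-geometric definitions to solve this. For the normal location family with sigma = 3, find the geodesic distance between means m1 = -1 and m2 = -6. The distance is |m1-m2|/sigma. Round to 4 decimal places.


On the fixed-variance normal subfamily, geodesic distance = |m1-m2|/sigma.
|-1 - -6| = 5.
sigma = 3.
d = 5/3 = 1.6667

1.6667


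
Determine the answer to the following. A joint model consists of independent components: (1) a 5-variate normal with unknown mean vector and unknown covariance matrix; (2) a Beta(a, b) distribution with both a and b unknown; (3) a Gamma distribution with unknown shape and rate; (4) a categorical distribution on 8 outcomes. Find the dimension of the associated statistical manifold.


The dimension of a statistical manifold equals the number of free
(independent) real parameters of the model. For a product of independent
blocks the parameter counts add.
- 5-variate normal: 5 (mean) + 5*6/2 = 15 (symmetric covariance) = 20.
- Beta (a, b): 2.
- Gamma (shape, rate): 2.
- categorical on 8 outcomes (probabilities sum to 1): 8-1 = 7.
Total = 20 + 2 + 2 + 7 = 31.
Dimension = 31

31


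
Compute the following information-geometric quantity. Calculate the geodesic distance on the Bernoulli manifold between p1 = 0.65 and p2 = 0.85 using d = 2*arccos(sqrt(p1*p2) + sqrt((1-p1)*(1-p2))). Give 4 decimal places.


Geodesic distance on Bernoulli manifold:
d(p1,p2) = 2*arccos(sqrt(p1*p2) + sqrt((1-p1)*(1-p2))).
sqrt(p1*p2) = sqrt(0.65*0.85) = 0.743303.
sqrt((1-p1)*(1-p2)) = sqrt(0.35*0.15) = 0.229129.
arg = 0.743303 + 0.229129 = 0.972432.
d = 2*arccos(0.972432) = 0.4707

0.4707


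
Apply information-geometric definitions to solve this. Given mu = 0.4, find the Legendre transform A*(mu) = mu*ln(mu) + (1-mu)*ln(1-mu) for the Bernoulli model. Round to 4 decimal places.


Legendre transform for Bernoulli:
A*(mu) = mu*log(mu) + (1-mu)*log(1-mu).
mu = 0.4, 1-mu = 0.6.
mu*log(mu) = 0.4*log(0.4) = -0.366516.
(1-mu)*log(1-mu) = 0.6*log(0.6) = -0.306495.
A* = -0.366516 + -0.306495 = -0.6730

-0.6730


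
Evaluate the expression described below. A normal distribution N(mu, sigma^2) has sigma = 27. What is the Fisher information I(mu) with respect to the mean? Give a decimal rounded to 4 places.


The Fisher information for the mean of a normal distribution is I(mu) = 1/sigma^2.
sigma = 27, so sigma^2 = 729.
I(mu) = 1/729 = 0.0014

0.0014


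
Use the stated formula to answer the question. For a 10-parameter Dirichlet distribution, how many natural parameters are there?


Exponential family dimension calculation:
Dirichlet with 10 components has 10 natural parameters.

10


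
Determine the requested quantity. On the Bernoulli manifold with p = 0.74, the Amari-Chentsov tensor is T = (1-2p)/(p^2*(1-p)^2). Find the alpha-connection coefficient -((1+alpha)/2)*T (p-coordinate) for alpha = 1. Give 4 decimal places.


Skewness (Amari-Chentsov) tensor: T = (1-2p)/(p^2*(1-p)^2).
p = 0.74, 1-2p = -0.48, p^2 = 0.5476, (1-p)^2 = 0.0676.
T = -0.48/(0.5476 * 0.0676) = -12.966749.
In the p-coordinate, Gamma^(alpha) = Gamma^(0) - (alpha/2)*T with Gamma^(0) = (1/2)*g'(p) = -T/2,
so Gamma^(alpha) = -((1+alpha)/2)*T.
alpha = 1, -(1+alpha)/2 = -1.0.
Gamma = -1.0 * -12.966749 = 12.9667

12.9667


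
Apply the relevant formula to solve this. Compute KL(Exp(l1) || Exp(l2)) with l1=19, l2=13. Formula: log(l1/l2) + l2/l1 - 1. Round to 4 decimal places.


KL divergence for exponential family:
KL = log(l1/l2) + l2/l1 - 1.
log(19/13) = 0.37949.
13/19 = 0.684211.
KL = 0.37949 + 0.684211 - 1 = 0.0637

0.0637


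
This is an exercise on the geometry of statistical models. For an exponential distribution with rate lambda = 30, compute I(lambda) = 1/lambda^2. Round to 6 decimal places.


Fisher information for exponential: I(lambda) = 1/lambda^2.
lambda = 30, lambda^2 = 900.
I = 1/900 = 0.001111

0.001111


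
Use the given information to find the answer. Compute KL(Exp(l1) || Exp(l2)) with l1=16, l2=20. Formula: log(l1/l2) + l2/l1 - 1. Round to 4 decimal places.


KL divergence for exponential family:
KL = log(l1/l2) + l2/l1 - 1.
log(16/20) = -0.223144.
20/16 = 1.25.
KL = -0.223144 + 1.25 - 1 = 0.0269

0.0269


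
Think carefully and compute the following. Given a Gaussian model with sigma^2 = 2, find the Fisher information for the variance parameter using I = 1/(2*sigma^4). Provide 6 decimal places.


Fisher information for variance: I(sigma^2) = 1/(2*sigma^4).
sigma^2 = 2, so sigma^4 = 4.
I = 1/(2*4) = 1/8 = 0.125000

0.125000


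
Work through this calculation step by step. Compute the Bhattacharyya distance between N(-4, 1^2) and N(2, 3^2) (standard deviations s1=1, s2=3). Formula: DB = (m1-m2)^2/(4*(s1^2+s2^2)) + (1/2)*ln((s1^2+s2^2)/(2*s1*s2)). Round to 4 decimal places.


Bhattacharyya distance between two Gaussians:
DB = (m1-m2)^2/(4*(s1^2+s2^2)) + (1/2)*ln((s1^2+s2^2)/(2*s1*s2)).
(m1-m2)^2 = (-6)^2 = 36.
s1^2+s2^2 = 1 + 9 = 10.
term1 = 36/40 = 0.9.
term2 = 0.5*ln(10/6.0) = 0.255413.
DB = 0.9 + 0.255413 = 1.1554

1.1554


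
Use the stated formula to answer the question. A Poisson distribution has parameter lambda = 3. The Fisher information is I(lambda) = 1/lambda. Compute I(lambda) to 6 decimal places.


Fisher information for Poisson: I(lambda) = 1/lambda.
lambda = 3.
I(lambda) = 1/3 = 0.333333

0.333333


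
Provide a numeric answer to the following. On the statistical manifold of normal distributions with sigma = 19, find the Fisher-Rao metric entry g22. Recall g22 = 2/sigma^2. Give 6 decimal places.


For the 2-parameter normal family, the Fisher metric has:
  g11 = 1/sigma^2, g22 = 2/sigma^2.
sigma = 19, sigma^2 = 361.
g22 = 0.005540

0.005540


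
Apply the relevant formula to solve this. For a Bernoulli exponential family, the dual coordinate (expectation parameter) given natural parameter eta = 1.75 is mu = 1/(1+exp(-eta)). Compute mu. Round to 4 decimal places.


Dual coordinate (expectation parameter) for Bernoulli:
mu = 1/(1+exp(-eta)).
eta = 1.75.
exp(-eta) = exp(-1.75) = 0.173774.
mu = 1/(1+0.173774) = 0.8520

0.8520


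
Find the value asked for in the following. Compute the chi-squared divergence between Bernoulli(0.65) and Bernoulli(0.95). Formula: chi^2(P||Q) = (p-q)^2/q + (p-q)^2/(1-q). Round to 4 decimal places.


Chi-squared divergence between Bernoulli distributions:
chi^2 = (p-q)^2/q + (p-q)^2/(1-q).
p = 0.65, q = 0.95, p-q = -0.3.
(p-q)^2 = 0.09.
term1 = 0.09/0.95 = 0.094737.
term2 = 0.09/0.05 = 1.8.
chi^2 = 0.094737 + 1.8 = 1.8947

1.8947


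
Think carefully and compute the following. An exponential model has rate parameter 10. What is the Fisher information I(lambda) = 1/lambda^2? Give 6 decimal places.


Fisher information for exponential: I(lambda) = 1/lambda^2.
lambda = 10, lambda^2 = 100.
I = 1/100 = 0.010000

0.010000


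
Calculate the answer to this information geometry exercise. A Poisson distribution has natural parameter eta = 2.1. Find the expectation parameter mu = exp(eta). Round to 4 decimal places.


Expectation parameter for Poisson exponential family:
mu = exp(eta).
eta = 2.1.
mu = exp(2.1) = 8.1662

8.1662


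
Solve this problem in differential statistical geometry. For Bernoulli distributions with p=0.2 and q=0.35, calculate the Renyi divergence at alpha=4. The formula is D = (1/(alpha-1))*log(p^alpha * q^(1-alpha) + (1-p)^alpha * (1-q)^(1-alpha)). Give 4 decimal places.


Renyi divergence of order alpha between Bernoulli distributions:
D = (1/(alpha-1))*log(p^alpha * q^(1-alpha) + (1-p)^alpha * (1-q)^(1-alpha)).
alpha = 4, p = 0.2, q = 0.35.
p^alpha * q^(1-alpha) = 0.2^4 * 0.35^-3 = 0.037318.
(1-p)^alpha * (1-q)^(1-alpha) = 0.8^4 * 0.65^-3 = 1.491488.
sum = 0.037318 + 1.491488 = 1.528806.
D = (1/3)*log(1.528806) = 0.1415

0.1415


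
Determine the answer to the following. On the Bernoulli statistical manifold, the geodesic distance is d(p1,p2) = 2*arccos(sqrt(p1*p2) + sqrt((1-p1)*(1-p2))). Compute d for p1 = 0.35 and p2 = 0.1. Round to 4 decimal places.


Geodesic distance on Bernoulli manifold:
d(p1,p2) = 2*arccos(sqrt(p1*p2) + sqrt((1-p1)*(1-p2))).
sqrt(p1*p2) = sqrt(0.35*0.1) = 0.187083.
sqrt((1-p1)*(1-p2)) = sqrt(0.65*0.9) = 0.764853.
arg = 0.187083 + 0.764853 = 0.951936.
d = 2*arccos(0.951936) = 0.6226

0.6226


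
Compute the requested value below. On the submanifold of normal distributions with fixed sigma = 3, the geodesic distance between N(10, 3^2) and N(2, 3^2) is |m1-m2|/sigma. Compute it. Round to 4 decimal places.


On the fixed-variance normal subfamily, geodesic distance = |m1-m2|/sigma.
|10 - 2| = 8.
sigma = 3.
d = 8/3 = 2.6667

2.6667


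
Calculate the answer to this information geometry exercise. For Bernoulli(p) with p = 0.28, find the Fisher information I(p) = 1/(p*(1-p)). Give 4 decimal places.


For Bernoulli(p), Fisher information is I(p) = 1/(p*(1-p)).
p = 0.28, 1-p = 0.72.
p*(1-p) = 0.2016.
I(p) = 1/0.2016 = 4.9603

4.9603


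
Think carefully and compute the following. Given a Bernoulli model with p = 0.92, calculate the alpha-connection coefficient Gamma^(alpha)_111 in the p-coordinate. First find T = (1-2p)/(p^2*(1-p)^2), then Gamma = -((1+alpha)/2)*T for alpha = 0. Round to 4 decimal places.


Skewness (Amari-Chentsov) tensor: T = (1-2p)/(p^2*(1-p)^2).
p = 0.92, 1-2p = -0.84, p^2 = 0.8464, (1-p)^2 = 0.0064.
T = -0.84/(0.8464 * 0.0064) = -155.068526.
In the p-coordinate, Gamma^(alpha) = Gamma^(0) - (alpha/2)*T with Gamma^(0) = (1/2)*g'(p) = -T/2,
so Gamma^(alpha) = -((1+alpha)/2)*T.
alpha = 0, -(1+alpha)/2 = -0.5.
Gamma = -0.5 * -155.068526 = 77.5343

77.5343


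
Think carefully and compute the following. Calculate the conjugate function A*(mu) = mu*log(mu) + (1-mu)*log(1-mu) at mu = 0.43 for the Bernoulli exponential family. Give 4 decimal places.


Legendre transform for Bernoulli:
A*(mu) = mu*log(mu) + (1-mu)*log(1-mu).
mu = 0.43, 1-mu = 0.57.
mu*log(mu) = 0.43*log(0.43) = -0.362907.
(1-mu)*log(1-mu) = 0.57*log(0.57) = -0.320408.
A* = -0.362907 + -0.320408 = -0.6833

-0.6833


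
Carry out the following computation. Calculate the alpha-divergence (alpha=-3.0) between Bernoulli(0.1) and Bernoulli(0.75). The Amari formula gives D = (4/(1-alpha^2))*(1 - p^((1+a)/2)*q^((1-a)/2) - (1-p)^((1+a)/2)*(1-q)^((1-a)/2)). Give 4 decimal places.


Amari alpha-divergence:
D = (4/(1-alpha^2))*(1 - p^((1+a)/2)*q^((1-a)/2) - (1-p)^((1+a)/2)*(1-q)^((1-a)/2)).
alpha = -3.0, p = 0.1, q = 0.75.
e1 = (1+alpha)/2 = -1.0, e2 = (1-alpha)/2 = 2.0.
t1 = p^e1 * q^e2 = 0.1^-1.0 * 0.75^2.0 = 5.625.
t2 = (1-p)^e1 * (1-q)^e2 = 0.9^-1.0 * 0.25^2.0 = 0.069444.
4/(1-alpha^2) = -0.5.
D = -0.5*(1 - 5.625 - 0.069444) = 2.3472

2.3472


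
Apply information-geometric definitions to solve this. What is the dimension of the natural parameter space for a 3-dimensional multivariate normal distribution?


Exponential family dimension calculation:
For 3-dim MVN: mean has 3 params, covariance has 3*4/2 = 6 unique entries.
Total dim = 3 + 6 = 9.

9


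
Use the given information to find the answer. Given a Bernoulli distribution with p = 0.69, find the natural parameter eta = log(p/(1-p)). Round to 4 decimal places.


Natural parameter for Bernoulli: eta = log(p/(1-p)).
p = 0.69, 1-p = 0.31.
p/(1-p) = 2.225806.
eta = log(2.225806) = 0.8001

0.8001


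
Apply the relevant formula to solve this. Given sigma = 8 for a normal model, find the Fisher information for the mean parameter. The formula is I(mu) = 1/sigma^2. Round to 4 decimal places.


The Fisher information for the mean of a normal distribution is I(mu) = 1/sigma^2.
sigma = 8, so sigma^2 = 64.
I(mu) = 1/64 = 0.0156

0.0156


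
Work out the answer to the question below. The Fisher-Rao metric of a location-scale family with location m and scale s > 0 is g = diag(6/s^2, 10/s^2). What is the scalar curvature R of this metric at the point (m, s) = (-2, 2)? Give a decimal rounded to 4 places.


The metric has the form g = (A dm^2 + B ds^2)/s^2 with A = 6, B = 10.
Substitute u = sqrt(A/B)*m: g = B*(du^2 + ds^2)/s^2, i.e. B times the
Poincare upper half-plane metric, which has constant Gaussian curvature -1.
Scaling a 2D metric by a constant c divides the Gaussian curvature by c,
so K = -1/B = -1/(10) = -0.1000 everywhere (the point (m, s) = (-2, 2) is irrelevant:
the curvature is constant).
Scalar curvature in dimension 2: R = 2K = -2/(10) = -0.2000.

-0.2000


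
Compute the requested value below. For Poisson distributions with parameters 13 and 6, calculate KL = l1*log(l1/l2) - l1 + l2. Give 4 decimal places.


KL divergence for Poisson:
KL = l1*log(l1/l2) - l1 + l2.
l1 = 13, l2 = 6.
log(13/6) = 0.77319.
l1*log(l1/l2) = 13 * 0.77319 = 10.051469.
KL = 10.051469 - 13 + 6 = 3.0515

3.0515


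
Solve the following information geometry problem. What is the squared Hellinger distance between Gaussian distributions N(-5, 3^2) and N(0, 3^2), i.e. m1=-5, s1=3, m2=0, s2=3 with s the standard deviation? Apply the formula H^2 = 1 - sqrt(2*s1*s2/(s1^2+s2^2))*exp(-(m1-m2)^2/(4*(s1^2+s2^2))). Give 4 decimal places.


Squared Hellinger distance for Gaussians:
H^2 = 1 - sqrt(2*s1*s2/(s1^2+s2^2)) * exp(-(m1-m2)^2/(4*(s1^2+s2^2))).
s1^2 = 9, s2^2 = 9, s1^2+s2^2 = 18.
sqrt(2*3*3/(18)) = 1.0.
(m1-m2)^2 = (-5)^2 = 25.
exp(-25/(4*18)) = exp(-0.347222) = 0.706648.
H^2 = 1 - 1.0*0.706648 = 0.2934

0.2934


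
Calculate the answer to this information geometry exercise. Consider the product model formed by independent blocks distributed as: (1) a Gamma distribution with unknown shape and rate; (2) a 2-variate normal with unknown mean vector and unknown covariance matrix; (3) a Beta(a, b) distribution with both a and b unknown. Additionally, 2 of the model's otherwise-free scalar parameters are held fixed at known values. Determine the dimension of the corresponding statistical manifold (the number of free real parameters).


The dimension of a statistical manifold equals the number of free
(independent) real parameters of the model. For a product of independent
blocks the parameter counts add.
- Gamma (shape, rate): 2.
- 2-variate normal: 2 (mean) + 2*3/2 = 3 (symmetric covariance) = 5.
- Beta (a, b): 2.
Total = 2 + 5 + 2 = 9.
2 parameter(s) fixed at known values: 9 - 2 = 7.
Dimension = 7

7


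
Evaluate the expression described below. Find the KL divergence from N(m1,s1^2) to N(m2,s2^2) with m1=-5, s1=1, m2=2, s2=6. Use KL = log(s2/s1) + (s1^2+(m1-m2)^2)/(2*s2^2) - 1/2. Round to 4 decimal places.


KL divergence between normal distributions:
KL = log(s2/s1) + (s1^2 + (m1-m2)^2)/(2*s2^2) - 1/2.
log(6/1) = 1.791759.
(1^2 + (-5-2)^2)/(2*6^2) = (1 + 49)/72 = 0.694444.
KL = 1.791759 + 0.694444 - 0.5 = 1.9862

1.9862


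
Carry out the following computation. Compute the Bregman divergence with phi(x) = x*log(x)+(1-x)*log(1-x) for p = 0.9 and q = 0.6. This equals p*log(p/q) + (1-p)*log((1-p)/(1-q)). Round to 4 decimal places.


Bregman divergence with negative entropy generator:
D = p*log(p/q) + (1-p)*log((1-p)/(1-q)).
p = 0.9, q = 0.6.
p*log(p/q) = 0.9*log(0.9/0.6) = 0.364919.
(1-p)*log((1-p)/(1-q)) = 0.1*log(0.1/0.4) = -0.138629.
D = 0.364919 + -0.138629 = 0.2263

0.2263


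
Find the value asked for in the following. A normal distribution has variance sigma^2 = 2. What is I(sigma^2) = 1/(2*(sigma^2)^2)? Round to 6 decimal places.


Fisher information for variance: I(sigma^2) = 1/(2*sigma^4).
sigma^2 = 2, so sigma^4 = 4.
I = 1/(2*4) = 1/8 = 0.125000

0.125000


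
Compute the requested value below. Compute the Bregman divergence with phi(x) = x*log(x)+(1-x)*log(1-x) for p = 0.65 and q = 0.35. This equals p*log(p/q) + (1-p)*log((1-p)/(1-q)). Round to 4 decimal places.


Bregman divergence with negative entropy generator:
D = p*log(p/q) + (1-p)*log((1-p)/(1-q)).
p = 0.65, q = 0.35.
p*log(p/q) = 0.65*log(0.65/0.35) = 0.402375.
(1-p)*log((1-p)/(1-q)) = 0.35*log(0.35/0.65) = -0.216664.
D = 0.402375 + -0.216664 = 0.1857

0.1857


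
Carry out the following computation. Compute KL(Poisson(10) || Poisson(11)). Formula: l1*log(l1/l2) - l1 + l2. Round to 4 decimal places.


KL divergence for Poisson:
KL = l1*log(l1/l2) - l1 + l2.
l1 = 10, l2 = 11.
log(10/11) = -0.09531.
l1*log(l1/l2) = 10 * -0.09531 = -0.953102.
KL = -0.953102 - 10 + 11 = 0.0469

0.0469


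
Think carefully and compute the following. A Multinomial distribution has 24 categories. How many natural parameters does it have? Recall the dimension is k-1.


Exponential family dimension calculation:
For Multinomial with k=24 categories, dim = k-1 = 23.

23


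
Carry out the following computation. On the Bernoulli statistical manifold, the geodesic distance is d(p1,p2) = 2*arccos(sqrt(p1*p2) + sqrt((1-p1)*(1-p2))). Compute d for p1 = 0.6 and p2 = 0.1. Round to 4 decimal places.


Geodesic distance on Bernoulli manifold:
d(p1,p2) = 2*arccos(sqrt(p1*p2) + sqrt((1-p1)*(1-p2))).
sqrt(p1*p2) = sqrt(0.6*0.1) = 0.244949.
sqrt((1-p1)*(1-p2)) = sqrt(0.4*0.9) = 0.6.
arg = 0.244949 + 0.6 = 0.844949.
d = 2*arccos(0.844949) = 1.1287

1.1287


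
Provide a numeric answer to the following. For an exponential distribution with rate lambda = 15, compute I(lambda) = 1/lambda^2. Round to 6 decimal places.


Fisher information for exponential: I(lambda) = 1/lambda^2.
lambda = 15, lambda^2 = 225.
I = 1/225 = 0.004444

0.004444


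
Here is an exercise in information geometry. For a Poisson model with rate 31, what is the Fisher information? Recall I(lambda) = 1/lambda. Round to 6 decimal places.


Fisher information for Poisson: I(lambda) = 1/lambda.
lambda = 31.
I(lambda) = 1/31 = 0.032258

0.032258


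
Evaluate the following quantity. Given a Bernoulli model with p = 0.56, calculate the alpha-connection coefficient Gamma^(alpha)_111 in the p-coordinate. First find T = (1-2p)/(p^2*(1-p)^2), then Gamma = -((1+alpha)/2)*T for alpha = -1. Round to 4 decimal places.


Skewness (Amari-Chentsov) tensor: T = (1-2p)/(p^2*(1-p)^2).
p = 0.56, 1-2p = -0.12, p^2 = 0.3136, (1-p)^2 = 0.1936.
T = -0.12/(0.3136 * 0.1936) = -1.976514.
In the p-coordinate, Gamma^(alpha) = Gamma^(0) - (alpha/2)*T with Gamma^(0) = (1/2)*g'(p) = -T/2,
so Gamma^(alpha) = -((1+alpha)/2)*T.
alpha = -1, -(1+alpha)/2 = 0.0.
Gamma = 0.0 * -1.976514 = 0.0000

0.0000


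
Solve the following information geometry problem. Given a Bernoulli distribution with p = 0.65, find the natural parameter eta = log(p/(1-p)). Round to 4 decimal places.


Natural parameter for Bernoulli: eta = log(p/(1-p)).
p = 0.65, 1-p = 0.35.
p/(1-p) = 1.857143.
eta = log(1.857143) = 0.6190

0.6190


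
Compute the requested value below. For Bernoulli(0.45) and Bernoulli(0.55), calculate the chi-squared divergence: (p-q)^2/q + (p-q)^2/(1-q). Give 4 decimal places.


Chi-squared divergence between Bernoulli distributions:
chi^2 = (p-q)^2/q + (p-q)^2/(1-q).
p = 0.45, q = 0.55, p-q = -0.1.
(p-q)^2 = 0.01.
term1 = 0.01/0.55 = 0.018182.
term2 = 0.01/0.45 = 0.022222.
chi^2 = 0.018182 + 0.022222 = 0.0404

0.0404


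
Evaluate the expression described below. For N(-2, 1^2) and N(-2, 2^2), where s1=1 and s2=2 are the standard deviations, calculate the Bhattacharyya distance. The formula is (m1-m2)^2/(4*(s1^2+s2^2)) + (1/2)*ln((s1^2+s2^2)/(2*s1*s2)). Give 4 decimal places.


Bhattacharyya distance between two Gaussians:
DB = (m1-m2)^2/(4*(s1^2+s2^2)) + (1/2)*ln((s1^2+s2^2)/(2*s1*s2)).
(m1-m2)^2 = (0)^2 = 0.
s1^2+s2^2 = 1 + 4 = 5.
term1 = 0/20 = 0.0.
term2 = 0.5*ln(5/4.0) = 0.111572.
DB = 0.0 + 0.111572 = 0.1116

0.1116


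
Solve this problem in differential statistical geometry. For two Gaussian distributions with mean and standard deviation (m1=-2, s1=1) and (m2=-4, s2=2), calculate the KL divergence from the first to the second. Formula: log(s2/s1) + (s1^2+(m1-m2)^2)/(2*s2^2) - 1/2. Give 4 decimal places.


KL divergence between normal distributions:
KL = log(s2/s1) + (s1^2 + (m1-m2)^2)/(2*s2^2) - 1/2.
log(2/1) = 0.693147.
(1^2 + (-2--4)^2)/(2*2^2) = (1 + 4)/8 = 0.625.
KL = 0.693147 + 0.625 - 0.5 = 0.8181

0.8181


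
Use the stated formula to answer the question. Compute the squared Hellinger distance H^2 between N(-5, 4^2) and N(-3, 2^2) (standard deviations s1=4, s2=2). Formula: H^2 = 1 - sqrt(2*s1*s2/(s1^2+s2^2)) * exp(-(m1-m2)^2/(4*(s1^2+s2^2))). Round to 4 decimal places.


Squared Hellinger distance for Gaussians:
H^2 = 1 - sqrt(2*s1*s2/(s1^2+s2^2)) * exp(-(m1-m2)^2/(4*(s1^2+s2^2))).
s1^2 = 16, s2^2 = 4, s1^2+s2^2 = 20.
sqrt(2*4*2/(20)) = 0.894427.
(m1-m2)^2 = (-2)^2 = 4.
exp(-4/(4*20)) = exp(-0.05) = 0.951229.
H^2 = 1 - 0.894427*0.951229 = 0.1492

0.1492


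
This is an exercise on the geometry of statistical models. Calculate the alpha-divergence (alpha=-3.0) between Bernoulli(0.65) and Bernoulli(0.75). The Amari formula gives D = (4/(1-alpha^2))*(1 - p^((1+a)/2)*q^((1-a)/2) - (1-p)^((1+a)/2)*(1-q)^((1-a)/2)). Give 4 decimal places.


Amari alpha-divergence:
D = (4/(1-alpha^2))*(1 - p^((1+a)/2)*q^((1-a)/2) - (1-p)^((1+a)/2)*(1-q)^((1-a)/2)).
alpha = -3.0, p = 0.65, q = 0.75.
e1 = (1+alpha)/2 = -1.0, e2 = (1-alpha)/2 = 2.0.
t1 = p^e1 * q^e2 = 0.65^-1.0 * 0.75^2.0 = 0.865385.
t2 = (1-p)^e1 * (1-q)^e2 = 0.35^-1.0 * 0.25^2.0 = 0.178571.
4/(1-alpha^2) = -0.5.
D = -0.5*(1 - 0.865385 - 0.178571) = 0.0220

0.0220


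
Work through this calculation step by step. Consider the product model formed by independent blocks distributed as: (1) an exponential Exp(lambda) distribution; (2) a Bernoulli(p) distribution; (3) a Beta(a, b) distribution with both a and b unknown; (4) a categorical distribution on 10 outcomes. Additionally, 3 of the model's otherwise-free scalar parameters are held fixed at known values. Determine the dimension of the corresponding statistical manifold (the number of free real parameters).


The dimension of a statistical manifold equals the number of free
(independent) real parameters of the model. For a product of independent
blocks the parameter counts add.
- exponential (lambda): 1.
- Bernoulli (p): 1.
- Beta (a, b): 2.
- categorical on 10 outcomes (probabilities sum to 1): 10-1 = 9.
Total = 1 + 1 + 2 + 9 = 13.
3 parameter(s) fixed at known values: 13 - 3 = 10.
Dimension = 10

10


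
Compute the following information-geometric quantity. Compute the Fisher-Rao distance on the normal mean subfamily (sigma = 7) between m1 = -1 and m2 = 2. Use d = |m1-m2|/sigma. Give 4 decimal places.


On the fixed-variance normal subfamily, geodesic distance = |m1-m2|/sigma.
|-1 - 2| = 3.
sigma = 7.
d = 3/7 = 0.4286

0.4286


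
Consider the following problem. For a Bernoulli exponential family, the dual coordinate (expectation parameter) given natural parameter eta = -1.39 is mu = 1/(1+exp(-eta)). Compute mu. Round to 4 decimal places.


Dual coordinate (expectation parameter) for Bernoulli:
mu = 1/(1+exp(-eta)).
eta = -1.39.
exp(-eta) = exp(1.39) = 4.01485.
mu = 1/(1+4.01485) = 0.1994

0.1994


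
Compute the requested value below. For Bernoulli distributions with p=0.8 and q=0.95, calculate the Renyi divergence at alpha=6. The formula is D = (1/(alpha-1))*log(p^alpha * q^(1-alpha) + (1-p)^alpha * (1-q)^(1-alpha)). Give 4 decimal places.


Renyi divergence of order alpha between Bernoulli distributions:
D = (1/(alpha-1))*log(p^alpha * q^(1-alpha) + (1-p)^alpha * (1-q)^(1-alpha)).
alpha = 6, p = 0.8, q = 0.95.
p^alpha * q^(1-alpha) = 0.8^6 * 0.95^-5 = 0.338783.
(1-p)^alpha * (1-q)^(1-alpha) = 0.2^6 * 0.05^-5 = 204.8.
sum = 0.338783 + 204.8 = 205.138783.
D = (1/5)*log(205.138783) = 1.0647

1.0647


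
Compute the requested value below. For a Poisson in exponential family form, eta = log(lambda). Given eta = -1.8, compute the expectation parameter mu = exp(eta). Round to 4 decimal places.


Expectation parameter for Poisson exponential family:
mu = exp(eta).
eta = -1.8.
mu = exp(-1.8) = 0.1653

0.1653


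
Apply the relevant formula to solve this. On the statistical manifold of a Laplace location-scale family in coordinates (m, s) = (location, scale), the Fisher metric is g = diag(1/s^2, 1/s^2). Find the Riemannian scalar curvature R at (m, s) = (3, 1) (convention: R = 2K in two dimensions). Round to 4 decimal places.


The metric has the form g = (A dm^2 + B ds^2)/s^2 with A = 1, B = 1.
Substitute u = sqrt(A/B)*m: g = B*(du^2 + ds^2)/s^2, i.e. B times the
Poincare upper half-plane metric, which has constant Gaussian curvature -1.
Scaling a 2D metric by a constant c divides the Gaussian curvature by c,
so K = -1/B = -1/(1) = -1.0000 everywhere (the point (m, s) = (3, 1) is irrelevant:
the curvature is constant).
Scalar curvature in dimension 2: R = 2K = -2/(1) = -2.0000.

-2.0000


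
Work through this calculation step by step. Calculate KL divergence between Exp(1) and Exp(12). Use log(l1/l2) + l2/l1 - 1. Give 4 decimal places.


KL divergence for exponential family:
KL = log(l1/l2) + l2/l1 - 1.
log(1/12) = -2.484907.
12/1 = 12.0.
KL = -2.484907 + 12.0 - 1 = 8.5151

8.5151


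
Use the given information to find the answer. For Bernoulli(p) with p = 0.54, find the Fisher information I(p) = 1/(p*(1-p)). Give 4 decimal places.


For Bernoulli(p), Fisher information is I(p) = 1/(p*(1-p)).
p = 0.54, 1-p = 0.46.
p*(1-p) = 0.2484.
I(p) = 1/0.2484 = 4.0258

4.0258


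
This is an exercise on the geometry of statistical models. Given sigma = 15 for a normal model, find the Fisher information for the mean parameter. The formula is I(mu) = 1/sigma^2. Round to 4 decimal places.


The Fisher information for the mean of a normal distribution is I(mu) = 1/sigma^2.
sigma = 15, so sigma^2 = 225.
I(mu) = 1/225 = 0.0044

0.0044


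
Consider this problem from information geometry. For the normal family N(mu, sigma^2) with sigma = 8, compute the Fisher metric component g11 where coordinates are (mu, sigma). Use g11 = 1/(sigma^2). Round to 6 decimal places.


For the 2-parameter normal family, the Fisher metric has:
  g11 = 1/sigma^2, g22 = 2/sigma^2.
sigma = 8, sigma^2 = 64.
g11 = 0.015625

0.015625


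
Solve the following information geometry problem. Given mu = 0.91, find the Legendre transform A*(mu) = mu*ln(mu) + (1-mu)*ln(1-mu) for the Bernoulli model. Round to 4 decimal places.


Legendre transform for Bernoulli:
A*(mu) = mu*log(mu) + (1-mu)*log(1-mu).
mu = 0.91, 1-mu = 0.09.
mu*log(mu) = 0.91*log(0.91) = -0.085823.
(1-mu)*log(1-mu) = 0.09*log(0.09) = -0.216715.
A* = -0.085823 + -0.216715 = -0.3025

-0.3025


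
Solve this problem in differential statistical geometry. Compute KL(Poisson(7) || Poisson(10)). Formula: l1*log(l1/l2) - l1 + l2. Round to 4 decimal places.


KL divergence for Poisson:
KL = l1*log(l1/l2) - l1 + l2.
l1 = 7, l2 = 10.
log(7/10) = -0.356675.
l1*log(l1/l2) = 7 * -0.356675 = -2.496725.
KL = -2.496725 - 7 + 10 = 0.5033

0.5033


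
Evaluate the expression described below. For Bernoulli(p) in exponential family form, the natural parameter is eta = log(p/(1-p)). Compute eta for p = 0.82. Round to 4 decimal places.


Natural parameter for Bernoulli: eta = log(p/(1-p)).
p = 0.82, 1-p = 0.18.
p/(1-p) = 4.555556.
eta = log(4.555556) = 1.5163

1.5163


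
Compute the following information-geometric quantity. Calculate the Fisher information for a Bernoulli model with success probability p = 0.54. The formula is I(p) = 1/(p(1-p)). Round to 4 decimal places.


For Bernoulli(p), Fisher information is I(p) = 1/(p*(1-p)).
p = 0.54, 1-p = 0.46.
p*(1-p) = 0.2484.
I(p) = 1/0.2484 = 4.0258

4.0258


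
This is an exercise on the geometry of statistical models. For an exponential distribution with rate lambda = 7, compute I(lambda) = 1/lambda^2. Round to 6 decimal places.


Fisher information for exponential: I(lambda) = 1/lambda^2.
lambda = 7, lambda^2 = 49.
I = 1/49 = 0.020408

0.020408


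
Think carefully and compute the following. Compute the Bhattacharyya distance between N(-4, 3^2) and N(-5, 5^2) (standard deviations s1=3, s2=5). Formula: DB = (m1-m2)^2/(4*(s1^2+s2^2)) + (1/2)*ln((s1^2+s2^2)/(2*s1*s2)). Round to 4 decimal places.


Bhattacharyya distance between two Gaussians:
DB = (m1-m2)^2/(4*(s1^2+s2^2)) + (1/2)*ln((s1^2+s2^2)/(2*s1*s2)).
(m1-m2)^2 = (1)^2 = 1.
s1^2+s2^2 = 9 + 25 = 34.
term1 = 1/136 = 0.007353.
term2 = 0.5*ln(34/30.0) = 0.062582.
DB = 0.007353 + 0.062582 = 0.0699

0.0699


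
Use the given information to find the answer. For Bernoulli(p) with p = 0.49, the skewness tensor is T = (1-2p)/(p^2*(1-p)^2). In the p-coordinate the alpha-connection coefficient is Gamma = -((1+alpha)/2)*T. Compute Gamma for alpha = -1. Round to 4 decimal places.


Skewness (Amari-Chentsov) tensor: T = (1-2p)/(p^2*(1-p)^2).
p = 0.49, 1-2p = 0.02, p^2 = 0.2401, (1-p)^2 = 0.2601.
T = 0.02/(0.2401 * 0.2601) = 0.320256.
In the p-coordinate, Gamma^(alpha) = Gamma^(0) - (alpha/2)*T with Gamma^(0) = (1/2)*g'(p) = -T/2,
so Gamma^(alpha) = -((1+alpha)/2)*T.
alpha = -1, -(1+alpha)/2 = 0.0.
Gamma = 0.0 * 0.320256 = 0.0000

0.0000


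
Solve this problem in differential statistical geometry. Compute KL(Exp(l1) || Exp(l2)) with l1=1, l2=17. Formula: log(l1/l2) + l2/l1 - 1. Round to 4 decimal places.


KL divergence for exponential family:
KL = log(l1/l2) + l2/l1 - 1.
log(1/17) = -2.833213.
17/1 = 17.0.
KL = -2.833213 + 17.0 - 1 = 13.1668

13.1668


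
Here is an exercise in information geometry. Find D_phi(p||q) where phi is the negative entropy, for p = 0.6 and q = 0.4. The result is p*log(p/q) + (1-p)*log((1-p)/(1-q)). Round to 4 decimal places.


Bregman divergence with negative entropy generator:
D = p*log(p/q) + (1-p)*log((1-p)/(1-q)).
p = 0.6, q = 0.4.
p*log(p/q) = 0.6*log(0.6/0.4) = 0.243279.
(1-p)*log((1-p)/(1-q)) = 0.4*log(0.4/0.6) = -0.162186.
D = 0.243279 + -0.162186 = 0.0811

0.0811


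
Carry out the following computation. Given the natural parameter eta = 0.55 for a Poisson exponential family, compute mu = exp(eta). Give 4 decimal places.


Expectation parameter for Poisson exponential family:
mu = exp(eta).
eta = 0.55.
mu = exp(0.55) = 1.7333

1.7333


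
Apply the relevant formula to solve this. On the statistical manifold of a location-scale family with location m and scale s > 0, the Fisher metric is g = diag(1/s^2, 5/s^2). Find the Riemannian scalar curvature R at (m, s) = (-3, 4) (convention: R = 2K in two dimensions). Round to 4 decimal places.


The metric has the form g = (A dm^2 + B ds^2)/s^2 with A = 1, B = 5.
Substitute u = sqrt(A/B)*m: g = B*(du^2 + ds^2)/s^2, i.e. B times the
Poincare upper half-plane metric, which has constant Gaussian curvature -1.
Scaling a 2D metric by a constant c divides the Gaussian curvature by c,
so K = -1/B = -1/(5) = -0.2000 everywhere (the point (m, s) = (-3, 4) is irrelevant:
the curvature is constant).
Scalar curvature in dimension 2: R = 2K = -2/(5) = -0.4000.

-0.4000


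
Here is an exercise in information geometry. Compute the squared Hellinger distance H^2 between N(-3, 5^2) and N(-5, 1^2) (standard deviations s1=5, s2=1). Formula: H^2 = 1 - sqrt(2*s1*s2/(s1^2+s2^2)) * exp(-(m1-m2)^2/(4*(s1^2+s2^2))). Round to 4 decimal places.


Squared Hellinger distance for Gaussians:
H^2 = 1 - sqrt(2*s1*s2/(s1^2+s2^2)) * exp(-(m1-m2)^2/(4*(s1^2+s2^2))).
s1^2 = 25, s2^2 = 1, s1^2+s2^2 = 26.
sqrt(2*5*1/(26)) = 0.620174.
(m1-m2)^2 = (2)^2 = 4.
exp(-4/(4*26)) = exp(-0.038462) = 0.962269.
H^2 = 1 - 0.620174*0.962269 = 0.4032

0.4032


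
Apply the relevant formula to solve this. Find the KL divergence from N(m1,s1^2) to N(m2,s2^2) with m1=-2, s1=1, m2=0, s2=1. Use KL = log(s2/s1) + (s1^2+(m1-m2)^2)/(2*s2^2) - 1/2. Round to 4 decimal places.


KL divergence between normal distributions:
KL = log(s2/s1) + (s1^2 + (m1-m2)^2)/(2*s2^2) - 1/2.
log(1/1) = 0.0.
(1^2 + (-2-0)^2)/(2*1^2) = (1 + 4)/2 = 2.5.
KL = 0.0 + 2.5 - 0.5 = 2.0000

2.0000


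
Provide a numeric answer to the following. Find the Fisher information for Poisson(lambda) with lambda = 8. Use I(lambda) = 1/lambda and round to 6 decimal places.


Fisher information for Poisson: I(lambda) = 1/lambda.
lambda = 8.
I(lambda) = 1/8 = 0.125000

0.125000


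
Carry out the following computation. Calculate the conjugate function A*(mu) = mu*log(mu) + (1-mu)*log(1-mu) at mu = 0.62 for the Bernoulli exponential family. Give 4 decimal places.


Legendre transform for Bernoulli:
A*(mu) = mu*log(mu) + (1-mu)*log(1-mu).
mu = 0.62, 1-mu = 0.38.
mu*log(mu) = 0.62*log(0.62) = -0.296382.
(1-mu)*log(1-mu) = 0.38*log(0.38) = -0.367682.
A* = -0.296382 + -0.367682 = -0.6641

-0.6641


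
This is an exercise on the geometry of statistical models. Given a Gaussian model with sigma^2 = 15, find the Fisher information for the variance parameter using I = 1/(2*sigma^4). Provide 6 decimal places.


Fisher information for variance: I(sigma^2) = 1/(2*sigma^4).
sigma^2 = 15, so sigma^4 = 225.
I = 1/(2*225) = 1/450 = 0.002222

0.002222


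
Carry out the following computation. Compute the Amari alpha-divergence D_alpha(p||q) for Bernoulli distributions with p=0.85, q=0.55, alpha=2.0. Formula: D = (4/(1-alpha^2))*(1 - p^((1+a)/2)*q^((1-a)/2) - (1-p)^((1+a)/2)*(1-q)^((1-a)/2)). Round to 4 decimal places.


Amari alpha-divergence:
D = (4/(1-alpha^2))*(1 - p^((1+a)/2)*q^((1-a)/2) - (1-p)^((1+a)/2)*(1-q)^((1-a)/2)).
alpha = 2.0, p = 0.85, q = 0.55.
e1 = (1+alpha)/2 = 1.5, e2 = (1-alpha)/2 = -0.5.
t1 = p^e1 * q^e2 = 0.85^1.5 * 0.55^-0.5 = 1.056689.
t2 = (1-p)^e1 * (1-q)^e2 = 0.15^1.5 * 0.45^-0.5 = 0.086603.
4/(1-alpha^2) = -1.333333.
D = -1.333333*(1 - 1.056689 - 0.086603) = 0.1911

0.1911


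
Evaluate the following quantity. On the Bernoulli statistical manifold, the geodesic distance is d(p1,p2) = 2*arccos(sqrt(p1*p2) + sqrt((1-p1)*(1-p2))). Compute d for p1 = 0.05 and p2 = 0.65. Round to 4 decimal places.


Geodesic distance on Bernoulli manifold:
d(p1,p2) = 2*arccos(sqrt(p1*p2) + sqrt((1-p1)*(1-p2))).
sqrt(p1*p2) = sqrt(0.05*0.65) = 0.180278.
sqrt((1-p1)*(1-p2)) = sqrt(0.95*0.35) = 0.576628.
arg = 0.180278 + 0.576628 = 0.756906.
d = 2*arccos(0.756906) = 1.4245

1.4245


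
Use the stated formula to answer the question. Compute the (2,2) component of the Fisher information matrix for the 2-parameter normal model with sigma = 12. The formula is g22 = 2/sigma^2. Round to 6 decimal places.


For the 2-parameter normal family, the Fisher metric has:
  g11 = 1/sigma^2, g22 = 2/sigma^2.
sigma = 12, sigma^2 = 144.
g22 = 0.013889

0.013889


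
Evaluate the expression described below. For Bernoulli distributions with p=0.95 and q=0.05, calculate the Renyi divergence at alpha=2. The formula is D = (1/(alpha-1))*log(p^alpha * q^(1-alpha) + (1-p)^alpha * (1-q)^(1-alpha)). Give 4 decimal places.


Renyi divergence of order alpha between Bernoulli distributions:
D = (1/(alpha-1))*log(p^alpha * q^(1-alpha) + (1-p)^alpha * (1-q)^(1-alpha)).
alpha = 2, p = 0.95, q = 0.05.
p^alpha * q^(1-alpha) = 0.95^2 * 0.05^-1 = 18.05.
(1-p)^alpha * (1-q)^(1-alpha) = 0.05^2 * 0.95^-1 = 0.002632.
sum = 18.05 + 0.002632 = 18.052632.
D = (1/1)*log(18.052632) = 2.8933

2.8933


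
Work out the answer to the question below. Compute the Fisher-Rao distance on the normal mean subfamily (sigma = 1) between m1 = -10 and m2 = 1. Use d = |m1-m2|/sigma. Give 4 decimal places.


On the fixed-variance normal subfamily, geodesic distance = |m1-m2|/sigma.
|-10 - 1| = 11.
sigma = 1.
d = 11/1 = 11.0000

11.0000


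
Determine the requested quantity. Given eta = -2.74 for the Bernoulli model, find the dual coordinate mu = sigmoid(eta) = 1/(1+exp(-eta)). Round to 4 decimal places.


Dual coordinate (expectation parameter) for Bernoulli:
mu = 1/(1+exp(-eta)).
eta = -2.74.
exp(-eta) = exp(2.74) = 15.486985.
mu = 1/(1+15.486985) = 0.0607

0.0607


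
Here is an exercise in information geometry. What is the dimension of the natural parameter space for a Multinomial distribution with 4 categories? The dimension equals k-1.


Exponential family dimension calculation:
For Multinomial with k=4 categories, dim = k-1 = 3.

3


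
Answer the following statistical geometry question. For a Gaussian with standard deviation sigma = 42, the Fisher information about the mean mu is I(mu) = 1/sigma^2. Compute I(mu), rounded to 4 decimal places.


The Fisher information for the mean of a normal distribution is I(mu) = 1/sigma^2.
sigma = 42, so sigma^2 = 1764.
I(mu) = 1/1764 = 0.0006

0.0006


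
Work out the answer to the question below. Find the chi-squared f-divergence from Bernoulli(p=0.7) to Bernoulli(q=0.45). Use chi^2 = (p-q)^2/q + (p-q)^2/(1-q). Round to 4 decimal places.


Chi-squared divergence between Bernoulli distributions:
chi^2 = (p-q)^2/q + (p-q)^2/(1-q).
p = 0.7, q = 0.45, p-q = 0.25.
(p-q)^2 = 0.0625.
term1 = 0.0625/0.45 = 0.138889.
term2 = 0.0625/0.55 = 0.113636.
chi^2 = 0.138889 + 0.113636 = 0.2525

0.2525


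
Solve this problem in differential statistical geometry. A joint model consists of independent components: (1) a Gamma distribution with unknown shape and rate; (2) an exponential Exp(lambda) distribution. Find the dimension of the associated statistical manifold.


The dimension of a statistical manifold equals the number of free
(independent) real parameters of the model. For a product of independent
blocks the parameter counts add.
- Gamma (shape, rate): 2.
- exponential (lambda): 1.
Total = 2 + 1 = 3.
Dimension = 3

3
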